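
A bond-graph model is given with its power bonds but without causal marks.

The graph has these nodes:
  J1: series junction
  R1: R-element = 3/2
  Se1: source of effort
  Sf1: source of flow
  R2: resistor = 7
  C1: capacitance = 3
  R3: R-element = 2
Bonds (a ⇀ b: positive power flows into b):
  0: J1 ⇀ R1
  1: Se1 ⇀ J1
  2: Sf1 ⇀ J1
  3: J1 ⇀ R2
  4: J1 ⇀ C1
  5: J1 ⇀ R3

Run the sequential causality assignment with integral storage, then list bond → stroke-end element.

bond 0 stroke→J1
bond 1 stroke→J1
bond 2 stroke→Sf1
bond 3 stroke→J1
bond 4 stroke→J1
bond 5 stroke→J1

b1 |J1  (Se1 (Se) sets effort on bond)
b2 |Sf1  (Sf1: flow source, stroke at near end)
b0 |J1  (1-jn J1 has f-setter on 2)
b3 |J1  (common-f at J1 fixed by 2)
b4 |J1  (1-jn J1 has f-setter on 2)
b5 |J1  (1-jn J1 has f-setter on 2)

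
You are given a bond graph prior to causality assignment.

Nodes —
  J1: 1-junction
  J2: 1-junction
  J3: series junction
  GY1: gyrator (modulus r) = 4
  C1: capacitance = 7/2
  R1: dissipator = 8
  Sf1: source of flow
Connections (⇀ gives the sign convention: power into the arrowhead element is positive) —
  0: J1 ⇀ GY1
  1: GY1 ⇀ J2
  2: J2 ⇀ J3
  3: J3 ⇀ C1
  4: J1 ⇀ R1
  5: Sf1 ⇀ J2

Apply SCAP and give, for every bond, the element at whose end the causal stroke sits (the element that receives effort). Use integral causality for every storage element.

#5 →Sf1  (Sf1 fixes flow; stroke at Sf1)
#1 →J2  (J2: bond 5 brought flow, rest push out)
#2 →J2  (1-jn J2 has f-setter on 5)
#3 →J3  (1-jn J3 has f-setter on 2)
#0 →J1  (GY1 both-in/both-out from 1)
#4 →R1  (closing 1-jn rule on J1)

bond 0 |J1
bond 1 |J2
bond 2 |J2
bond 3 |J3
bond 4 |R1
bond 5 |Sf1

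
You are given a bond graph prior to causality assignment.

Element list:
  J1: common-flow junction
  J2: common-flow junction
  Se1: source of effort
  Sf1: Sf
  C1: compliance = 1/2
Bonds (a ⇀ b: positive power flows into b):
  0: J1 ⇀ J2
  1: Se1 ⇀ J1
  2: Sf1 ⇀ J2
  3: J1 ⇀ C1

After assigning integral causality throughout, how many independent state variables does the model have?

1  (C1 all integral)

β1 →J1  (source Se1 imposes e)
β2 →Sf1  (Sf1: flow source, stroke at near end)
β0 →J2  (1-jn J2 has f-setter on 2)
β3 →J1  (common-f at J1 fixed by 0)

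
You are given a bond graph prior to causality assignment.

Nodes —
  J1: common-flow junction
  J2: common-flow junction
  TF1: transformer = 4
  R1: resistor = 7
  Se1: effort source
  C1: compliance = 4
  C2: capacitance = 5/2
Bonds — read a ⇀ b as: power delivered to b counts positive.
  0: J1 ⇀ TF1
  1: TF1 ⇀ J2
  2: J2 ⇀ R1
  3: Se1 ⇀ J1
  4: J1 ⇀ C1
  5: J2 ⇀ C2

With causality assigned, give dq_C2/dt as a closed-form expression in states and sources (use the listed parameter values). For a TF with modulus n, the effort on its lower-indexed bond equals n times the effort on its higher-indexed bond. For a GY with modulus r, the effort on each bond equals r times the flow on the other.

bond 3 stroke→J1  (source Se1 imposes e)
bond 4 stroke→J1  (prefer integral on C1)
bond 0 stroke→TF1  (J1 needs exactly one f-in)
bond 1 stroke→J2  (TF TF1: opposite of bond 0)
bond 5 stroke→J2  (C2 outputs effort q/C2)
bond 2 stroke→R1  (J2: last free bond brings flow in)

dq_C2/dt = E_Se1/28 - q_C1/112 - 2*q_C2/35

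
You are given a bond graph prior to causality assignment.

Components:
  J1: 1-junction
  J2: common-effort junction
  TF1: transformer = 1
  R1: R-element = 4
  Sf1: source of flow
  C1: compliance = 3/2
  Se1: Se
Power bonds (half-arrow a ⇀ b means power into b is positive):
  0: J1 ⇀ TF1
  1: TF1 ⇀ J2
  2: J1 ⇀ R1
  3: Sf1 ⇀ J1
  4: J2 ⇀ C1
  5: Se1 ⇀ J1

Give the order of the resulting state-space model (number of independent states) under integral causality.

1  (C1 all integral)

β3 |Sf1  (Sf1 (Sf) sets flow on bond)
β5 |J1  (Se1 fixes effort; stroke away)
β0 |J1  (common-f at J1 fixed by 3)
β2 |J1  (common-f at J1 fixed by 3)
β1 |TF1  (TF TF1: opposite of bond 0)
β4 |J2  (J2 needs exactly one e-in)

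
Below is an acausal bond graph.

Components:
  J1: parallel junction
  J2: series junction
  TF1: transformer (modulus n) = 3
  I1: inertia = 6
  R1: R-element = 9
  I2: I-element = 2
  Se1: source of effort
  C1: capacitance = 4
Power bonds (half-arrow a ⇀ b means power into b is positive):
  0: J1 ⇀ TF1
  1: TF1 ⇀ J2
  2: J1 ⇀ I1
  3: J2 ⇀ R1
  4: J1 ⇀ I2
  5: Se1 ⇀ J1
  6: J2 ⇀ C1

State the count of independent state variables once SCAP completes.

3  (C1, I1, I2 all integral)

b5 stroke→J1  (Se1 (Se) sets effort on bond)
b0 stroke→TF1  (J1 effort already set via bond 5)
b2 stroke→I1  (J1 effort already set via bond 5)
b4 stroke→I2  (0-jn J1 has e-setter on 5)
b1 stroke→J2  (TF1 one-in-one-out from 0)
b6 stroke→J2  (prefer integral on C1)
b3 stroke→R1  (J2: last free bond brings flow in)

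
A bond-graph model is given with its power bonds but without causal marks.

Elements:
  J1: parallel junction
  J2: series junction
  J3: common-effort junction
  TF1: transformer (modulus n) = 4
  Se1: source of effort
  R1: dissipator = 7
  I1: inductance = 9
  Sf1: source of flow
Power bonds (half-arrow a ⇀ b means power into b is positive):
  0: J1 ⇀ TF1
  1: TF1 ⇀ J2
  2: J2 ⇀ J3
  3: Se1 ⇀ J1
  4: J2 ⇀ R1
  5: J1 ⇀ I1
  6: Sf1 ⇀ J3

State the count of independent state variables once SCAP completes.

#3 stroke→J1  (Se1: effort source, stroke at far end)
#6 stroke→Sf1  (Sf1: flow source, stroke at near end)
#0 stroke→TF1  (J1: bond 3 brought effort, rest push out)
#5 stroke→I1  (0-jn J1 has e-setter on 3)
#2 stroke→J3  (J3: last free bond brings effort in)
#1 stroke→J2  (TF1 one-in-one-out from 0)
#4 stroke→J2  (J2 flow already set via bond 2)

1  (I1 all integral)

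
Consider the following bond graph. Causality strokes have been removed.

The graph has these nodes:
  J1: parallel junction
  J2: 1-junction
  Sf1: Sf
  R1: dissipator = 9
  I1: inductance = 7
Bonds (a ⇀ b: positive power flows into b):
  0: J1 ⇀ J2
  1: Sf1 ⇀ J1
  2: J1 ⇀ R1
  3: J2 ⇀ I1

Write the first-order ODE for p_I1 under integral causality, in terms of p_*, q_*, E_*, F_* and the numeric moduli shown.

dp_I1/dt = 9*F_Sf1 - 9*p_I1/7

#1 stroke at Sf1  (Sf1 fixes flow; stroke at Sf1)
#3 stroke at I1  (I1 integral (f out))
#0 stroke at J2  (J2 flow already set via bond 3)
#2 stroke at J1  (J1: last free bond brings effort in)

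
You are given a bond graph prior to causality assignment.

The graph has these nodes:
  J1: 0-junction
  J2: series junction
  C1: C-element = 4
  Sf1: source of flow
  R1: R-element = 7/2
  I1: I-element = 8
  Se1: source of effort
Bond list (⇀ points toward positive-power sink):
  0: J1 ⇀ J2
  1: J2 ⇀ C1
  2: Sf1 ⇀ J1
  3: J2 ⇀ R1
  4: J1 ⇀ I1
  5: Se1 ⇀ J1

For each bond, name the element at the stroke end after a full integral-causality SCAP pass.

#0 |J2
#1 |J2
#2 |Sf1
#3 |R1
#4 |I1
#5 |J1

#2 →Sf1  (Sf1: flow source, stroke at near end)
#5 →J1  (Se1 (Se) sets effort on bond)
#0 →J2  (0-jn J1 has e-setter on 5)
#4 →I1  (J1 effort already set via bond 5)
#1 →J2  (C1: C, integral causality)
#3 →R1  (closing 1-jn rule on J2)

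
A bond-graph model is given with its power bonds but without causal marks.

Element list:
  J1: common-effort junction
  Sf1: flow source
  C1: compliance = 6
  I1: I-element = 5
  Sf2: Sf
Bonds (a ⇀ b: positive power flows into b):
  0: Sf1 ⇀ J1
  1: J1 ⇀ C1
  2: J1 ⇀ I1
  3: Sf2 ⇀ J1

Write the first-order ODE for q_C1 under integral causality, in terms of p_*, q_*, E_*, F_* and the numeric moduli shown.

bond 0 stroke at Sf1  (Sf1: flow source, stroke at near end)
bond 3 stroke at Sf2  (Sf2: flow source, stroke at near end)
bond 1 stroke at J1  (C1 outputs effort q/C1)
bond 2 stroke at I1  (0-jn J1 has e-setter on 1)

dq_C1/dt = F_Sf1 + F_Sf2 - p_I1/5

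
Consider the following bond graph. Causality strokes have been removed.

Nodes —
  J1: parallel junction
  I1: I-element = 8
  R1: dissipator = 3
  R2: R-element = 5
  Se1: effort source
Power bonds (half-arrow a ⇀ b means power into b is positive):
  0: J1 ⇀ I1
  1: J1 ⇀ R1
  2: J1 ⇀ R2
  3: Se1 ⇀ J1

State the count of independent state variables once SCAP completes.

#3 stroke at J1  (Se1 fixes effort; stroke away)
#0 stroke at I1  (J1 effort already set via bond 3)
#1 stroke at R1  (J1 effort already set via bond 3)
#2 stroke at R2  (J1 effort already set via bond 3)

1  (I1 all integral)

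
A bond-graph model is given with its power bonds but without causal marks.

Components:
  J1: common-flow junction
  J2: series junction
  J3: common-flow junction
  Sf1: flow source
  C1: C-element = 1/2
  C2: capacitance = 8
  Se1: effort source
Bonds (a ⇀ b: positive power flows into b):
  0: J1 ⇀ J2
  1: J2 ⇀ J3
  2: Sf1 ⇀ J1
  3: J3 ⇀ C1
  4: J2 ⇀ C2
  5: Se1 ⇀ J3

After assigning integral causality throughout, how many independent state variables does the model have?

2  (C1, C2 all integral)

bond 2 stroke→Sf1  (Sf1 (Sf) sets flow on bond)
bond 5 stroke→J3  (Se1 (Se) sets effort on bond)
bond 0 stroke→J1  (common-f at J1 fixed by 2)
bond 1 stroke→J2  (J2: bond 0 brought flow, rest push out)
bond 4 stroke→J2  (common-f at J2 fixed by 0)
bond 3 stroke→J3  (J3: bond 1 brought flow, rest push out)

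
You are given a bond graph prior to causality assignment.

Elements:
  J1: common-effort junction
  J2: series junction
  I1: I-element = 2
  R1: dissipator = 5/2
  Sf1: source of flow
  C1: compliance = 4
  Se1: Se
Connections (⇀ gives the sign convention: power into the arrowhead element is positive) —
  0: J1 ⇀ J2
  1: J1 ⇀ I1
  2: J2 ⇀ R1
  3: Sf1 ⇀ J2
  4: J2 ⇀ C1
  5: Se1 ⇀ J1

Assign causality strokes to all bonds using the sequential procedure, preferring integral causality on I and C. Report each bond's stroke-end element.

#0 |J2
#1 |I1
#2 |J2
#3 |Sf1
#4 |J2
#5 |J1

b3 stroke at Sf1  (Sf1 (Sf) sets flow on bond)
b5 stroke at J1  (Se1: effort source, stroke at far end)
b0 stroke at J2  (J1: bond 5 brought effort, rest push out)
b1 stroke at I1  (J1 effort already set via bond 5)
b2 stroke at J2  (1-jn J2 has f-setter on 3)
b4 stroke at J2  (common-f at J2 fixed by 3)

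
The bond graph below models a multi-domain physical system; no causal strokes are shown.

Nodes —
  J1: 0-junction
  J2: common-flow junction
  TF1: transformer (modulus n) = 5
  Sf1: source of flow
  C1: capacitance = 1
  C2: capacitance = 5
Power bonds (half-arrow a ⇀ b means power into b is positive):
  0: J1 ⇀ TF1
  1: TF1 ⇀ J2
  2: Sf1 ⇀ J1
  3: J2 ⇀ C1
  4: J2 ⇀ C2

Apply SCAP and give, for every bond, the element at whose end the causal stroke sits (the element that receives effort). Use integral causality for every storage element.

b0 stroke at J1
b1 stroke at TF1
b2 stroke at Sf1
b3 stroke at J2
b4 stroke at J2

β2 →Sf1  (Sf1: flow source, stroke at near end)
β0 →J1  (J1: last free bond brings effort in)
β1 →TF1  (TF TF1: opposite of bond 0)
β3 →J2  (J2: bond 1 brought flow, rest push out)
β4 →J2  (common-f at J2 fixed by 1)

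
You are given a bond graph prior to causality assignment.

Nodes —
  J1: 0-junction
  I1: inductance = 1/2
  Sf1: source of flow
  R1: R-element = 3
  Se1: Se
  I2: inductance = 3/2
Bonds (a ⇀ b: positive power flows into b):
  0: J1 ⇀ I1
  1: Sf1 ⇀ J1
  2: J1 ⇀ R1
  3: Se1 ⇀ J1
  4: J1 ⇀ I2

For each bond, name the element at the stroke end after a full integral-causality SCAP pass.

bond 0 →I1
bond 1 →Sf1
bond 2 →R1
bond 3 →J1
bond 4 →I2

β1 stroke→Sf1  (source Sf1 imposes f)
β3 stroke→J1  (Se1 fixes effort; stroke away)
β0 stroke→I1  (common-e at J1 fixed by 3)
β2 stroke→R1  (J1 effort already set via bond 3)
β4 stroke→I2  (J1: bond 3 brought effort, rest push out)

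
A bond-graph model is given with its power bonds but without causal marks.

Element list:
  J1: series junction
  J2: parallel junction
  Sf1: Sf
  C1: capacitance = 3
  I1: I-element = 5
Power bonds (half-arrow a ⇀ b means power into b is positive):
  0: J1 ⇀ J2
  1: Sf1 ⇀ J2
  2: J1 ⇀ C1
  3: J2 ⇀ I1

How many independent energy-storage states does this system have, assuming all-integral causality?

#1 stroke→Sf1  (source Sf1 imposes f)
#2 stroke→J1  (C1 outputs effort q/C1)
#0 stroke→J2  (J1 needs exactly one f-in)
#3 stroke→I1  (J2 effort already set via bond 0)

2  (C1, I1 all integral)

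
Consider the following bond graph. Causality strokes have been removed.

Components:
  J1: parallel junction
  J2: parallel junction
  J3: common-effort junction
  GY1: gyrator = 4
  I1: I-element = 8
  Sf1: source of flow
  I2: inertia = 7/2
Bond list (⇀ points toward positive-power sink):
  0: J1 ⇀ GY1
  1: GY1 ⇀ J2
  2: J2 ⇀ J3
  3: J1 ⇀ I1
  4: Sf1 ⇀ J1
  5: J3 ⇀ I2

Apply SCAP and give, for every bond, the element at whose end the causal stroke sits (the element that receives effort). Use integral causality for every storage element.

bond 0 →J1
bond 1 →J2
bond 2 →J3
bond 3 →I1
bond 4 →Sf1
bond 5 →I2

b4 →Sf1  (Sf1 fixes flow; stroke at Sf1)
b3 →I1  (I1: I, integral causality)
b0 →J1  (J1: last free bond brings effort in)
b1 →J2  (GY1: gyrator matches bond 0)
b2 →J3  (J2: bond 1 brought effort, rest push out)
b5 →I2  (0-jn J3 has e-setter on 2)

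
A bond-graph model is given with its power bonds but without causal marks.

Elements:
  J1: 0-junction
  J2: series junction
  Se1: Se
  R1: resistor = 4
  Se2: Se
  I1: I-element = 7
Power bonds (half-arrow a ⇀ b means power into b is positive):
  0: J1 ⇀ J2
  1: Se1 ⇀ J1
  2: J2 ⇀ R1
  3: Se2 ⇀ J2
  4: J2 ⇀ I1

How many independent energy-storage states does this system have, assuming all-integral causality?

b1 stroke at J1  (Se1: effort source, stroke at far end)
b3 stroke at J2  (Se2 (Se) sets effort on bond)
b0 stroke at J2  (0-jn J1 has e-setter on 1)
b4 stroke at I1  (I1 integral (f out))
b2 stroke at J2  (1-jn J2 has f-setter on 4)

1  (I1 all integral)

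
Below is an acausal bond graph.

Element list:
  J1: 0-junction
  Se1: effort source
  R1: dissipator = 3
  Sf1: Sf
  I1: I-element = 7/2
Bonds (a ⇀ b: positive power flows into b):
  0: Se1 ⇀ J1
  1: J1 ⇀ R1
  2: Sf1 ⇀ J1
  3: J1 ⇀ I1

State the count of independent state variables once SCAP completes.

1  (I1 all integral)

β0 |J1  (Se1 fixes effort; stroke away)
β2 |Sf1  (Sf1 (Sf) sets flow on bond)
β1 |R1  (0-jn J1 has e-setter on 0)
β3 |I1  (common-e at J1 fixed by 0)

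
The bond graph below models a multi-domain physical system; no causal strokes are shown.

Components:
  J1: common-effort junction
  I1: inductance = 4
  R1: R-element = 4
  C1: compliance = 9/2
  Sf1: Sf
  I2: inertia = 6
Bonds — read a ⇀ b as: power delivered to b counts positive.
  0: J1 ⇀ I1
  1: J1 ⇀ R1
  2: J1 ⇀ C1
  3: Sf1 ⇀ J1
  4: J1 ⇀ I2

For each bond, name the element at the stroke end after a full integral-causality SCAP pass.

#3 →Sf1  (Sf1 (Sf) sets flow on bond)
#0 →I1  (I1 integral (f out))
#2 →J1  (prefer integral on C1)
#1 →R1  (0-jn J1 has e-setter on 2)
#4 →I2  (J1: bond 2 brought effort, rest push out)

bond 0 |I1
bond 1 |R1
bond 2 |J1
bond 3 |Sf1
bond 4 |I2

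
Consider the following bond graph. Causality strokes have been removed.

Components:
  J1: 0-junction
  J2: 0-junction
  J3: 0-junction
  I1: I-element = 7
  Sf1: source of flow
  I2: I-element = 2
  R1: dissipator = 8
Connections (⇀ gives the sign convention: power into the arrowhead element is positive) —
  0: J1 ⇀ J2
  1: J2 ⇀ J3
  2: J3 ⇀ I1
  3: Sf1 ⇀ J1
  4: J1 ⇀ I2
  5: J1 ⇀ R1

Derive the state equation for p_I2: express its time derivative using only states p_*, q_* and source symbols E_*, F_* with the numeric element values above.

dp_I2/dt = 8*F_Sf1 - 8*p_I1/7 - 4*p_I2

#3 →Sf1  (Sf1 fixes flow; stroke at Sf1)
#2 →I1  (I1: I, integral causality)
#1 →J3  (only one effort-in slot at J3)
#0 →J2  (J2: last free bond brings effort in)
#4 →I2  (I2: I, integral causality)
#5 →J1  (J1 needs exactly one e-in)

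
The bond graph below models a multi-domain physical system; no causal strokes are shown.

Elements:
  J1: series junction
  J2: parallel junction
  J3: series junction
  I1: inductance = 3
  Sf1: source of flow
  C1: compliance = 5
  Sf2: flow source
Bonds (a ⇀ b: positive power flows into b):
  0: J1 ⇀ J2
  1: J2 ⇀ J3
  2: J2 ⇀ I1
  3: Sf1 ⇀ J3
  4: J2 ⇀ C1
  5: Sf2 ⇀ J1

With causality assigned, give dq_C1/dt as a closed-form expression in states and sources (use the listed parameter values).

#3 |Sf1  (source Sf1 imposes f)
#5 |Sf2  (Sf2 (Sf) sets flow on bond)
#0 |J1  (common-f at J1 fixed by 5)
#1 |J3  (J3: bond 3 brought flow, rest push out)
#2 |I1  (prefer integral on I1)
#4 |J2  (only one effort-in slot at J2)

dq_C1/dt = -F_Sf1 + F_Sf2 - p_I1/3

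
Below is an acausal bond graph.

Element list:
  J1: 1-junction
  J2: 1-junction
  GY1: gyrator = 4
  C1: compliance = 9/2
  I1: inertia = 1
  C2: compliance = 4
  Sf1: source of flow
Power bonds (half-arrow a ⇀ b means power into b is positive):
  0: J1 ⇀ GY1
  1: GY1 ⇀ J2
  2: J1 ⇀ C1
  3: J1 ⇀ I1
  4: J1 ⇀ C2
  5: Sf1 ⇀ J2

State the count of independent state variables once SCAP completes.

3  (C1, C2, I1 all integral)

β5 |Sf1  (Sf1 (Sf) sets flow on bond)
β1 |J2  (J2: bond 5 brought flow, rest push out)
β0 |J1  (GY1: gyrator matches bond 1)
β2 |J1  (C1 outputs effort q/C1)
β3 |I1  (I1 outputs flow p/I1)
β4 |J1  (1-jn J1 has f-setter on 3)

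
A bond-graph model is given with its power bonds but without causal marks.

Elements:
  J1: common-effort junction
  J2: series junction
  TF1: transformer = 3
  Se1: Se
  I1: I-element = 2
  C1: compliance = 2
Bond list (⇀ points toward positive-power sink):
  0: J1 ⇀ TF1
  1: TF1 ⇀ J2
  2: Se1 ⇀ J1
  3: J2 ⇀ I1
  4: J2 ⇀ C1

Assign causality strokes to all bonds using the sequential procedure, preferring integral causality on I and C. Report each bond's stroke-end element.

bond 0 stroke at TF1
bond 1 stroke at J2
bond 2 stroke at J1
bond 3 stroke at I1
bond 4 stroke at J2

β2 stroke at J1  (Se1 (Se) sets effort on bond)
β0 stroke at TF1  (J1: bond 2 brought effort, rest push out)
β1 stroke at J2  (TF1: transformer flips bond 0)
β3 stroke at I1  (I1 outputs flow p/I1)
β4 stroke at J2  (common-f at J2 fixed by 3)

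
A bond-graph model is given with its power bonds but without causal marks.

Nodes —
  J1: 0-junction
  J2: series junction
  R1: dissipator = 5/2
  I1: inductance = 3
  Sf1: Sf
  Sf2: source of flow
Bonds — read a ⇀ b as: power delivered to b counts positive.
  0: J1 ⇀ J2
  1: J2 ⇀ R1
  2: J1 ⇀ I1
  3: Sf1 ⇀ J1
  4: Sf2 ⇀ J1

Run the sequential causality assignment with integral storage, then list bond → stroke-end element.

bond 0 stroke→J1
bond 1 stroke→J2
bond 2 stroke→I1
bond 3 stroke→Sf1
bond 4 stroke→Sf2

β3 stroke→Sf1  (Sf1 fixes flow; stroke at Sf1)
β4 stroke→Sf2  (Sf2 (Sf) sets flow on bond)
β2 stroke→I1  (I1: I, integral causality)
β0 stroke→J1  (only one effort-in slot at J1)
β1 stroke→J2  (J2: bond 0 brought flow, rest push out)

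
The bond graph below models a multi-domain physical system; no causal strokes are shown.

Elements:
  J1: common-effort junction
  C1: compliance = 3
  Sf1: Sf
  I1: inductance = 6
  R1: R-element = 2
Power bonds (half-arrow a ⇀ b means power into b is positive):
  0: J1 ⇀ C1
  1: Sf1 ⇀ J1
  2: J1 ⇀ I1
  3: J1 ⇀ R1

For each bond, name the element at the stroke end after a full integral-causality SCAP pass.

β1 stroke→Sf1  (Sf1 fixes flow; stroke at Sf1)
β0 stroke→J1  (C1 outputs effort q/C1)
β2 stroke→I1  (0-jn J1 has e-setter on 0)
β3 stroke→R1  (J1 effort already set via bond 0)

bond 0 stroke at J1
bond 1 stroke at Sf1
bond 2 stroke at I1
bond 3 stroke at R1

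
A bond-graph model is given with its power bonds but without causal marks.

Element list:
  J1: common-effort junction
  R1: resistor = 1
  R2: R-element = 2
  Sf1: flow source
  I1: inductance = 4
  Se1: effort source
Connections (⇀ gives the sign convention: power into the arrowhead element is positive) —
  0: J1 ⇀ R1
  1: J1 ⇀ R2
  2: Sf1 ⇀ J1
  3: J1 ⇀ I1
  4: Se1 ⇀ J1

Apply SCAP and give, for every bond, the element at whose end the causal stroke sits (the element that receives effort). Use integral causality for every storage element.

#2 |Sf1  (Sf1 (Sf) sets flow on bond)
#4 |J1  (Se1: effort source, stroke at far end)
#0 |R1  (common-e at J1 fixed by 4)
#1 |R2  (common-e at J1 fixed by 4)
#3 |I1  (0-jn J1 has e-setter on 4)

#0 |R1
#1 |R2
#2 |Sf1
#3 |I1
#4 |J1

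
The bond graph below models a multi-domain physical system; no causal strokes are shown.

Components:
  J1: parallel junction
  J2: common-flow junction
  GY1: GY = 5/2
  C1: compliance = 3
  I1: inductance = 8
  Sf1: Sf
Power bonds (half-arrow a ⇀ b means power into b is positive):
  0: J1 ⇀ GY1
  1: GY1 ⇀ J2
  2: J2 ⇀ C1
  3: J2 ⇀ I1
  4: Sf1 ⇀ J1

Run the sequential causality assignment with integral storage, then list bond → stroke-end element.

β0 stroke at J1
β1 stroke at J2
β2 stroke at J2
β3 stroke at I1
β4 stroke at Sf1

b4 |Sf1  (Sf1 fixes flow; stroke at Sf1)
b0 |J1  (closing 0-jn rule on J1)
b1 |J2  (GY1 both-in/both-out from 0)
b2 |J2  (C1: C, integral causality)
b3 |I1  (closing 1-jn rule on J2)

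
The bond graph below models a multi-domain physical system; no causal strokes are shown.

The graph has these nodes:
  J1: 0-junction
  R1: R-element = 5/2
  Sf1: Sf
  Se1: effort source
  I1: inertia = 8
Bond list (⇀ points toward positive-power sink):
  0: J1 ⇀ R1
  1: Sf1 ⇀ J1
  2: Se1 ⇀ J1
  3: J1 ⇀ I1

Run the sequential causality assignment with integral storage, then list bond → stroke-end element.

#0 →R1
#1 →Sf1
#2 →J1
#3 →I1

b1 |Sf1  (Sf1: flow source, stroke at near end)
b2 |J1  (source Se1 imposes e)
b0 |R1  (J1 effort already set via bond 2)
b3 |I1  (J1 effort already set via bond 2)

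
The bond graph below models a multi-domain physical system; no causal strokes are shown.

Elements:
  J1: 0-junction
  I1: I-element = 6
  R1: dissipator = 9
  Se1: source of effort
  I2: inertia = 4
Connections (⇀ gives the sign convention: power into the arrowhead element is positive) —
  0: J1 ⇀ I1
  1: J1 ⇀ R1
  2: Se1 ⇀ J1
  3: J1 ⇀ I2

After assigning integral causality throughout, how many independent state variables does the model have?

β2 |J1  (Se1: effort source, stroke at far end)
β0 |I1  (J1 effort already set via bond 2)
β1 |R1  (J1 effort already set via bond 2)
β3 |I2  (J1 effort already set via bond 2)

2  (I1, I2 all integral)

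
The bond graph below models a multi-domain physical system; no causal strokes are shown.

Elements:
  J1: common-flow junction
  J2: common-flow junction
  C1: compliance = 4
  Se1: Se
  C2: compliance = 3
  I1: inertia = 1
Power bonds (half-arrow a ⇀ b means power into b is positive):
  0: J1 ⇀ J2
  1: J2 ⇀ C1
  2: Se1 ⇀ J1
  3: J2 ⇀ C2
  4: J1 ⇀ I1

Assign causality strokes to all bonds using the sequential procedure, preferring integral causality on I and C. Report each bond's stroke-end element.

#2 stroke→J1  (Se1: effort source, stroke at far end)
#1 stroke→J2  (prefer integral on C1)
#3 stroke→J2  (prefer integral on C2)
#0 stroke→J1  (closing 1-jn rule on J2)
#4 stroke→I1  (closing 1-jn rule on J1)

b0 stroke at J1
b1 stroke at J2
b2 stroke at J1
b3 stroke at J2
b4 stroke at I1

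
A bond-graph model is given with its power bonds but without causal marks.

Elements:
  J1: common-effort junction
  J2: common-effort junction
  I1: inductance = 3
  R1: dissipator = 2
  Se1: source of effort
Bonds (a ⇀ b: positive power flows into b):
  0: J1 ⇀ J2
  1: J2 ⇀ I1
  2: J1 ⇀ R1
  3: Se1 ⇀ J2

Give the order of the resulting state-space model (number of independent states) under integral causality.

1  (I1 all integral)

bond 3 stroke→J2  (Se1: effort source, stroke at far end)
bond 0 stroke→J1  (J2: bond 3 brought effort, rest push out)
bond 1 stroke→I1  (J2: bond 3 brought effort, rest push out)
bond 2 stroke→R1  (0-jn J1 has e-setter on 0)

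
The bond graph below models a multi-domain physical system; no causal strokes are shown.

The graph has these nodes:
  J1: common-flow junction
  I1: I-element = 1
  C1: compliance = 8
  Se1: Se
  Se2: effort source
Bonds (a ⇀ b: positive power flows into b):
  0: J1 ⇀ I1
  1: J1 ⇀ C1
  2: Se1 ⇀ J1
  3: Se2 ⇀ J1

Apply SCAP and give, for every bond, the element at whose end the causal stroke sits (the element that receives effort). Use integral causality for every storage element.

#0 |I1
#1 |J1
#2 |J1
#3 |J1

β2 →J1  (Se1 fixes effort; stroke away)
β3 →J1  (source Se2 imposes e)
β0 →I1  (prefer integral on I1)
β1 →J1  (1-jn J1 has f-setter on 0)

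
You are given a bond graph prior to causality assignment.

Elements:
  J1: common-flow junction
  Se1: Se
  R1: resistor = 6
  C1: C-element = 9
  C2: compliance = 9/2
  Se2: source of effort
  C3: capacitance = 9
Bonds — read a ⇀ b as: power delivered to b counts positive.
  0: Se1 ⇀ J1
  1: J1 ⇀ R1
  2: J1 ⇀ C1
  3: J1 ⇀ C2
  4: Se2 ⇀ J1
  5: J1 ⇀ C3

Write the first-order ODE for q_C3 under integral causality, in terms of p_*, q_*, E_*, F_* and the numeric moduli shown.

dq_C3/dt = E_Se1/6 + E_Se2/6 - q_C1/54 - q_C2/27 - q_C3/54

b0 stroke→J1  (source Se1 imposes e)
b4 stroke→J1  (Se2 fixes effort; stroke away)
b2 stroke→J1  (C1 integral (e out))
b3 stroke→J1  (prefer integral on C2)
b5 stroke→J1  (prefer integral on C3)
b1 stroke→R1  (only one flow-in slot at J1)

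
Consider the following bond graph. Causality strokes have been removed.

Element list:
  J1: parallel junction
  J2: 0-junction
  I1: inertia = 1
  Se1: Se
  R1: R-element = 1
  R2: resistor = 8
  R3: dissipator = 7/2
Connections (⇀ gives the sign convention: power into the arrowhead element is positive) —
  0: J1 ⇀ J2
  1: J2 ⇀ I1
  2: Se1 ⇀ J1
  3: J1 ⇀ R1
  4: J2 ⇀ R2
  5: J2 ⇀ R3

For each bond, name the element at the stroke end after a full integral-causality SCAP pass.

b0 |J2
b1 |I1
b2 |J1
b3 |R1
b4 |R2
b5 |R3

#2 stroke→J1  (Se1 (Se) sets effort on bond)
#0 stroke→J2  (J1: bond 2 brought effort, rest push out)
#3 stroke→R1  (J1 effort already set via bond 2)
#1 stroke→I1  (J2: bond 0 brought effort, rest push out)
#4 stroke→R2  (0-jn J2 has e-setter on 0)
#5 stroke→R3  (0-jn J2 has e-setter on 0)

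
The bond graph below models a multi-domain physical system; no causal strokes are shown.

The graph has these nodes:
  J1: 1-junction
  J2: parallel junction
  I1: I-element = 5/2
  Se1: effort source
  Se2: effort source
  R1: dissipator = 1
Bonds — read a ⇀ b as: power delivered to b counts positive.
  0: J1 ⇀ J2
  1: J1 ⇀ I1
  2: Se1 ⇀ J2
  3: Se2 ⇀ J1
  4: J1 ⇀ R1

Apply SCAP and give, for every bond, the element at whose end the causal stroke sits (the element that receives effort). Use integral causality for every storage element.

β0 stroke at J1
β1 stroke at I1
β2 stroke at J2
β3 stroke at J1
β4 stroke at J1

β2 →J2  (Se1 fixes effort; stroke away)
β3 →J1  (Se2: effort source, stroke at far end)
β0 →J1  (common-e at J2 fixed by 2)
β1 →I1  (prefer integral on I1)
β4 →J1  (J1: bond 1 brought flow, rest push out)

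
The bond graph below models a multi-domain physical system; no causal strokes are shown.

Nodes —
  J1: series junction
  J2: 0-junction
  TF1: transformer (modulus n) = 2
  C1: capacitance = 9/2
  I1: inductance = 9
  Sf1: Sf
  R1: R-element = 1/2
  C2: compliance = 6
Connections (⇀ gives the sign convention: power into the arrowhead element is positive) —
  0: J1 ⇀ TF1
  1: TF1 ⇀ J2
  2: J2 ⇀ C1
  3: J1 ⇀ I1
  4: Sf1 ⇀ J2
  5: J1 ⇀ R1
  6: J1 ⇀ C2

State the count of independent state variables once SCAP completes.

b4 stroke at Sf1  (Sf1 fixes flow; stroke at Sf1)
b2 stroke at J2  (prefer integral on C1)
b1 stroke at TF1  (J2: bond 2 brought effort, rest push out)
b0 stroke at J1  (TF1: transformer flips bond 1)
b3 stroke at I1  (I1: I, integral causality)
b5 stroke at J1  (1-jn J1 has f-setter on 3)
b6 stroke at J1  (J1: bond 3 brought flow, rest push out)

3  (C1, C2, I1 all integral)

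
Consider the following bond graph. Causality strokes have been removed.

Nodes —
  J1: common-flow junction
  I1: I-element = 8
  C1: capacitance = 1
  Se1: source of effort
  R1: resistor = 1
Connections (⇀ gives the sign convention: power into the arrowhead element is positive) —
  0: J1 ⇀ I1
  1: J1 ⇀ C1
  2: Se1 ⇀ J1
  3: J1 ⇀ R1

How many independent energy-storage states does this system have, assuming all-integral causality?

2  (C1, I1 all integral)

β2 →J1  (Se1 (Se) sets effort on bond)
β0 →I1  (I1 integral (f out))
β1 →J1  (J1: bond 0 brought flow, rest push out)
β3 →J1  (common-f at J1 fixed by 0)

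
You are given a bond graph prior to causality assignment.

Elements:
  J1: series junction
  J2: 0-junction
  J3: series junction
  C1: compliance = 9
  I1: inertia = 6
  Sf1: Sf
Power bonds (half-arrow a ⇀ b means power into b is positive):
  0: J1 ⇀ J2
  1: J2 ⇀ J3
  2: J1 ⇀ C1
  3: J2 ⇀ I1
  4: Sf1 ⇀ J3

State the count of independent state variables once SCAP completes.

#4 →Sf1  (Sf1: flow source, stroke at near end)
#1 →J3  (J3: bond 4 brought flow, rest push out)
#2 →J1  (C1: C, integral causality)
#0 →J2  (J1 needs exactly one f-in)
#3 →I1  (common-e at J2 fixed by 0)

2  (C1, I1 all integral)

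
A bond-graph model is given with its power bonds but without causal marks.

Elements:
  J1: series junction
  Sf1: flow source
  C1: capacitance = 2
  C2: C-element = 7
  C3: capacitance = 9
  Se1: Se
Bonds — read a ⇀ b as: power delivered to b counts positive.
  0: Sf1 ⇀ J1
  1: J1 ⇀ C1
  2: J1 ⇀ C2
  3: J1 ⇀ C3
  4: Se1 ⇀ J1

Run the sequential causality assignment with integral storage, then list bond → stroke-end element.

β0 stroke at Sf1
β1 stroke at J1
β2 stroke at J1
β3 stroke at J1
β4 stroke at J1

bond 0 stroke at Sf1  (Sf1: flow source, stroke at near end)
bond 4 stroke at J1  (source Se1 imposes e)
bond 1 stroke at J1  (J1 flow already set via bond 0)
bond 2 stroke at J1  (J1: bond 0 brought flow, rest push out)
bond 3 stroke at J1  (common-f at J1 fixed by 0)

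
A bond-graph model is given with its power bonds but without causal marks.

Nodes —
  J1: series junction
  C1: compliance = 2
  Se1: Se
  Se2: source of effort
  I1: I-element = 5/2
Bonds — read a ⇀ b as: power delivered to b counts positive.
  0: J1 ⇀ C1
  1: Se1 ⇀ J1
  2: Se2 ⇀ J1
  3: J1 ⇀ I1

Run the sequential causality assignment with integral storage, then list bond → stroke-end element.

β0 |J1
β1 |J1
β2 |J1
β3 |I1

#1 |J1  (Se1 (Se) sets effort on bond)
#2 |J1  (Se2 fixes effort; stroke away)
#0 |J1  (C1: C, integral causality)
#3 |I1  (closing 1-jn rule on J1)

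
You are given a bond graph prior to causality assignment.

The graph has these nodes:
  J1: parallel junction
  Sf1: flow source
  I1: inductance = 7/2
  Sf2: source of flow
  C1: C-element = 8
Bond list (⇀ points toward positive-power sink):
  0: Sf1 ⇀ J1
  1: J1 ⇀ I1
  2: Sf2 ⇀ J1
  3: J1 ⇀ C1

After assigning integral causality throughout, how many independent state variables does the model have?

2  (C1, I1 all integral)

β0 |Sf1  (source Sf1 imposes f)
β2 |Sf2  (source Sf2 imposes f)
β1 |I1  (prefer integral on I1)
β3 |J1  (only one effort-in slot at J1)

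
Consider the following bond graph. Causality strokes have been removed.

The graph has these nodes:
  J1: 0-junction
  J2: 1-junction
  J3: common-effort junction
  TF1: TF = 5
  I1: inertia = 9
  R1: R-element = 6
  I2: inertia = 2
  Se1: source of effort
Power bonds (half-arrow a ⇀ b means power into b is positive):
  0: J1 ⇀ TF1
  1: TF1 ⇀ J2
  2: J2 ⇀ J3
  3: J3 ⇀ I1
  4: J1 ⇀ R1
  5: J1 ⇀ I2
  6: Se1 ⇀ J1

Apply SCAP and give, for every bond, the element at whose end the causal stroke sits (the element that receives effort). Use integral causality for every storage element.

bond 0 stroke at TF1
bond 1 stroke at J2
bond 2 stroke at J3
bond 3 stroke at I1
bond 4 stroke at R1
bond 5 stroke at I2
bond 6 stroke at J1

#6 |J1  (Se1: effort source, stroke at far end)
#0 |TF1  (0-jn J1 has e-setter on 6)
#4 |R1  (common-e at J1 fixed by 6)
#5 |I2  (0-jn J1 has e-setter on 6)
#1 |J2  (through TF1, causality passes straight; one stroke at TF1)
#2 |J3  (J2: last free bond brings flow in)
#3 |I1  (0-jn J3 has e-setter on 2)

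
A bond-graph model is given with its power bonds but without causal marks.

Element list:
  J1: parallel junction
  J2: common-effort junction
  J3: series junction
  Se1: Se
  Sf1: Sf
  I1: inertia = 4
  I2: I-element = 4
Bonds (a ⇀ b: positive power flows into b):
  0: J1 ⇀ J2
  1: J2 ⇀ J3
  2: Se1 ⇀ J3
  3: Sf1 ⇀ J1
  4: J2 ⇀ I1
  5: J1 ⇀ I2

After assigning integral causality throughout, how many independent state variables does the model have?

2  (I1, I2 all integral)

b2 stroke at J3  (source Se1 imposes e)
b3 stroke at Sf1  (Sf1 (Sf) sets flow on bond)
b1 stroke at J2  (only one flow-in slot at J3)
b0 stroke at J1  (0-jn J2 has e-setter on 1)
b4 stroke at I1  (J2 effort already set via bond 1)
b5 stroke at I2  (0-jn J1 has e-setter on 0)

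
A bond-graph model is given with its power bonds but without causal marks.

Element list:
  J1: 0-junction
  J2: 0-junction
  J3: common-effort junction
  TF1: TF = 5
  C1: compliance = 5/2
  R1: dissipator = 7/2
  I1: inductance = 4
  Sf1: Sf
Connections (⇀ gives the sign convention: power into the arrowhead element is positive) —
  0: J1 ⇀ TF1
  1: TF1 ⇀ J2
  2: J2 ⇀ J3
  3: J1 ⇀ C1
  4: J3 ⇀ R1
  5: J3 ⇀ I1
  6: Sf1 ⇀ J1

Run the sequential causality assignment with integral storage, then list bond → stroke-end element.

b6 |Sf1  (Sf1 (Sf) sets flow on bond)
b3 |J1  (C1 outputs effort q/C1)
b0 |TF1  (J1 effort already set via bond 3)
b1 |J2  (TF1 one-in-one-out from 0)
b2 |J3  (J2 effort already set via bond 1)
b4 |R1  (common-e at J3 fixed by 2)
b5 |I1  (J3: bond 2 brought effort, rest push out)

β0 →TF1
β1 →J2
β2 →J3
β3 →J1
β4 →R1
β5 →I1
β6 →Sf1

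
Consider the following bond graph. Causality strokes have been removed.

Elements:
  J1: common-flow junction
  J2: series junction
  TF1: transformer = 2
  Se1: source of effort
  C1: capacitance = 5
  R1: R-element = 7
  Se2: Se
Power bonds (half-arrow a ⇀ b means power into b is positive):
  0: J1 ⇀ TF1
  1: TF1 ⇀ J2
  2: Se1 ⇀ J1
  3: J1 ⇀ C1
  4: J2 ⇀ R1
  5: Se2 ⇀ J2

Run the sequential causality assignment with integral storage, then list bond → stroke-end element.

bond 0 stroke at TF1
bond 1 stroke at J2
bond 2 stroke at J1
bond 3 stroke at J1
bond 4 stroke at R1
bond 5 stroke at J2

#2 |J1  (source Se1 imposes e)
#5 |J2  (source Se2 imposes e)
#3 |J1  (C1: C, integral causality)
#0 |TF1  (only one flow-in slot at J1)
#1 |J2  (TF TF1: opposite of bond 0)
#4 |R1  (closing 1-jn rule on J2)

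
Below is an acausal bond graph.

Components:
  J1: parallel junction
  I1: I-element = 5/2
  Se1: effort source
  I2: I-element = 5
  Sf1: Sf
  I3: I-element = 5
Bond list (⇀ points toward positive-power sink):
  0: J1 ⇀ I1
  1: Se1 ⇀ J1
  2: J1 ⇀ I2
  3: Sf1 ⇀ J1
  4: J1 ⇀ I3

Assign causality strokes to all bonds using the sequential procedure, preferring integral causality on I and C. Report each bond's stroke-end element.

β0 |I1
β1 |J1
β2 |I2
β3 |Sf1
β4 |I3

b1 stroke→J1  (Se1 fixes effort; stroke away)
b3 stroke→Sf1  (source Sf1 imposes f)
b0 stroke→I1  (J1: bond 1 brought effort, rest push out)
b2 stroke→I2  (J1 effort already set via bond 1)
b4 stroke→I3  (J1: bond 1 brought effort, rest push out)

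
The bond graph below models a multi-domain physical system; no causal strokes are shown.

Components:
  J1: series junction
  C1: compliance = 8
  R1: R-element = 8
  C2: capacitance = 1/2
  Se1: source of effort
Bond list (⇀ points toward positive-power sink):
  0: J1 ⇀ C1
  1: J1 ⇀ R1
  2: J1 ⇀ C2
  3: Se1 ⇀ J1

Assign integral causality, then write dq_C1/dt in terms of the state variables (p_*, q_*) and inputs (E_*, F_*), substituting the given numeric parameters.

bond 3 stroke→J1  (Se1 fixes effort; stroke away)
bond 0 stroke→J1  (prefer integral on C1)
bond 2 stroke→J1  (C2 integral (e out))
bond 1 stroke→R1  (only one flow-in slot at J1)

dq_C1/dt = E_Se1/8 - q_C1/64 - q_C2/4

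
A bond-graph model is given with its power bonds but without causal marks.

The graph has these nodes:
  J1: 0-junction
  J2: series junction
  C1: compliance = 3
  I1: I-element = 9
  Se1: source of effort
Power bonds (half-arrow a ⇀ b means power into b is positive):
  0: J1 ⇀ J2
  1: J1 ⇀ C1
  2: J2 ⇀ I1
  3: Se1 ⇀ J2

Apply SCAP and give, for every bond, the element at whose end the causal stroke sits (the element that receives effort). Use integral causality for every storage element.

#0 →J2
#1 →J1
#2 →I1
#3 →J2

#3 stroke at J2  (Se1: effort source, stroke at far end)
#1 stroke at J1  (C1: C, integral causality)
#0 stroke at J2  (0-jn J1 has e-setter on 1)
#2 stroke at I1  (J2 needs exactly one f-in)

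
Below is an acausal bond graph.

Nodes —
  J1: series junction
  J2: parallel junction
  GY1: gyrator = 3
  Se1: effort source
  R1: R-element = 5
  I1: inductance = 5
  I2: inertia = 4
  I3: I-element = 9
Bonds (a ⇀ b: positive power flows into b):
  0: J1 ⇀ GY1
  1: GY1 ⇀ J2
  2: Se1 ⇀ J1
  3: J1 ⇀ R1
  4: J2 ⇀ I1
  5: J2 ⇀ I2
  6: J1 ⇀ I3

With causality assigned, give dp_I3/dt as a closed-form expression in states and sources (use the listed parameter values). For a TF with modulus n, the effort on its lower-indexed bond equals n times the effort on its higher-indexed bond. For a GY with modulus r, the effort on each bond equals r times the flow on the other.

β2 stroke→J1  (Se1 (Se) sets effort on bond)
β4 stroke→I1  (I1 outputs flow p/I1)
β5 stroke→I2  (I2 integral (f out))
β1 stroke→J2  (J2: last free bond brings effort in)
β0 stroke→J1  (GY1: gyrator matches bond 1)
β6 stroke→I3  (I3 integral (f out))
β3 stroke→J1  (common-f at J1 fixed by 6)

dp_I3/dt = E_Se1 - 3*p_I1/5 - 3*p_I2/4 - 5*p_I3/9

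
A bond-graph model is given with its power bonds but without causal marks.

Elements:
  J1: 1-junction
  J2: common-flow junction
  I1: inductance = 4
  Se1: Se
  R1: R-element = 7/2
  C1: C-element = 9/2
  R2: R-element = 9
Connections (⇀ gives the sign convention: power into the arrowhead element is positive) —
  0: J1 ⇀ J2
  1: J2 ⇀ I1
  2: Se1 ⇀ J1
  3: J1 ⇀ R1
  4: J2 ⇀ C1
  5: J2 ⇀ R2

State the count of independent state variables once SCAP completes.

2  (C1, I1 all integral)

b2 →J1  (source Se1 imposes e)
b1 →I1  (I1 outputs flow p/I1)
b0 →J2  (common-f at J2 fixed by 1)
b4 →J2  (1-jn J2 has f-setter on 1)
b5 →J2  (1-jn J2 has f-setter on 1)
b3 →J1  (1-jn J1 has f-setter on 0)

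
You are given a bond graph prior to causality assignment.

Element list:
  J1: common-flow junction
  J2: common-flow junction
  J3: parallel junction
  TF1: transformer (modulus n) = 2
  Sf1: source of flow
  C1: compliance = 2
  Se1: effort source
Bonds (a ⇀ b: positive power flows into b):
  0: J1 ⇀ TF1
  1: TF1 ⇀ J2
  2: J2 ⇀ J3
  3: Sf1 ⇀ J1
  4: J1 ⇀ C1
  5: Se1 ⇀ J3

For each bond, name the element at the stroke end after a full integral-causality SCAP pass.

#0 →J1
#1 →TF1
#2 →J2
#3 →Sf1
#4 →J1
#5 →J3

β3 stroke at Sf1  (Sf1 fixes flow; stroke at Sf1)
β5 stroke at J3  (Se1 (Se) sets effort on bond)
β0 stroke at J1  (1-jn J1 has f-setter on 3)
β4 stroke at J1  (1-jn J1 has f-setter on 3)
β2 stroke at J2  (0-jn J3 has e-setter on 5)
β1 stroke at TF1  (TF1 one-in-one-out from 0)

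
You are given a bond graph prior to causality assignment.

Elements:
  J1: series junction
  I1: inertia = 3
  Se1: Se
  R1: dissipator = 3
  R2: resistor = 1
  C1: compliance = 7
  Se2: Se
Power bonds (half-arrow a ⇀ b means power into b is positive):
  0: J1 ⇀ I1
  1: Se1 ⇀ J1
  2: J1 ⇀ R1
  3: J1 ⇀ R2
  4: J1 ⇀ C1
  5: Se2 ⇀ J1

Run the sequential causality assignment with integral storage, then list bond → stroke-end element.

b0 →I1
b1 →J1
b2 →J1
b3 →J1
b4 →J1
b5 →J1

#1 stroke at J1  (Se1: effort source, stroke at far end)
#5 stroke at J1  (Se2 fixes effort; stroke away)
#0 stroke at I1  (I1 outputs flow p/I1)
#2 stroke at J1  (J1 flow already set via bond 0)
#3 stroke at J1  (J1 flow already set via bond 0)
#4 stroke at J1  (J1 flow already set via bond 0)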